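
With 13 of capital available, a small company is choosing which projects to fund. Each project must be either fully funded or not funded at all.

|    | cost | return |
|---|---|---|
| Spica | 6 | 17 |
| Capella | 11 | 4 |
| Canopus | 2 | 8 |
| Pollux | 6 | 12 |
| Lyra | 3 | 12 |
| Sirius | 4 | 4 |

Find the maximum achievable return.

Allowing fractional choices, the relaxed optimum would be about 41.0, but projects are indivisible.
Spica + Canopus + Lyra: cost 6 + 2 + 3 = 11 ≤ 13, return 17 + 8 + 12 = 37.
Spica + Lyra + Sirius: cost 6 + 3 + 4 = 13 ≤ 13, return 17 + 12 + 4 = 33.
Best is Spica, Canopus, and Lyra with total return 37.

37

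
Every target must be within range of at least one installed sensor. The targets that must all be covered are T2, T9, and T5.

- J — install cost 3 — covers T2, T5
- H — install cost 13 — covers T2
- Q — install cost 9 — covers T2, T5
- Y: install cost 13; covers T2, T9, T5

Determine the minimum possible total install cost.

13

This is an integer covering problem.
Y alone covers T2, T9, T5 — every target.
Total install cost: 13.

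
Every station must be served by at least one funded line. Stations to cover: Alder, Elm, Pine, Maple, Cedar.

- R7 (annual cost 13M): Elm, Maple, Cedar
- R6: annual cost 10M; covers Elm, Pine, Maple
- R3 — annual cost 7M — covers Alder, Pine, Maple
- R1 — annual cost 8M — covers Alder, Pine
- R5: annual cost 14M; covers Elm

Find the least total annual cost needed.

This is an integer covering problem.
Choose R7 and R3: together they cover Alder, Elm, Pine, Maple, Cedar — every station.
Total annual cost: 13 + 7 = 20.
No cover costs less than 20.

20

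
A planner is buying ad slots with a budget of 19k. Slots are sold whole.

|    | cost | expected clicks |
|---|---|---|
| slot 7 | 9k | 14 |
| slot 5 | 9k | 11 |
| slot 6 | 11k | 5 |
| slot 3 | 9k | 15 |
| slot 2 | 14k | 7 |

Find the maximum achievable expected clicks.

This is a 0-1 knapsack instance.
Take slot 7 and slot 3: cost 9 + 9 = 18 ≤ 19, expected clicks 14 + 15 = 29.
No other feasible combination does better.

29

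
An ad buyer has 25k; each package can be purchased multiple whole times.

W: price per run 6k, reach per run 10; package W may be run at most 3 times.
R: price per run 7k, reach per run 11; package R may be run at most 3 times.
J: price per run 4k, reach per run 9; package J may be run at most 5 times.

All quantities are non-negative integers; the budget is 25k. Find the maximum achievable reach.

48

This is a bounded integer knapsack.
Take 1×W, 1×R, and 3×J: price 25 ≤ 25, reach 1·10 + 1·11 + 3·9 = 48.
No other integer combination yields more.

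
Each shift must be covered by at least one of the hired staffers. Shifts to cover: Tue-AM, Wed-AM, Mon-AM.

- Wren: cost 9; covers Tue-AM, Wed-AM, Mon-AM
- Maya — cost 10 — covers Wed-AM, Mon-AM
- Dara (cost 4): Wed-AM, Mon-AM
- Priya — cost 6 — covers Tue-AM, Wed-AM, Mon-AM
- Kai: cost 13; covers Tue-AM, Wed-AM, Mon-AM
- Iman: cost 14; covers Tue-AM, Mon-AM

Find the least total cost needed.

6

Priya alone covers Tue-AM, Wed-AM, Mon-AM — every shift.
Total cost: 6.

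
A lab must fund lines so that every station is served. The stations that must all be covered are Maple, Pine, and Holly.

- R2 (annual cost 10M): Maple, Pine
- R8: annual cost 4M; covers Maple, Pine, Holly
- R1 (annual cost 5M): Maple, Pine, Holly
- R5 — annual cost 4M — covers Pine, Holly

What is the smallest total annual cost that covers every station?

4

R8 alone covers Maple, Pine, Holly — every station.
Total annual cost: 4.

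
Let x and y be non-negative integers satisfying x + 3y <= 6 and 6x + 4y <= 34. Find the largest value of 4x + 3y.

(x,y)=(5,0): 1·5+3·0=5≤6, 6·5+4·0=30≤34, objective 20.
(x,y)=(4,0): 1·4+3·0=4≤6, 6·4+4·0=24≤34, objective 16.
No feasible integer point exceeds 20.

20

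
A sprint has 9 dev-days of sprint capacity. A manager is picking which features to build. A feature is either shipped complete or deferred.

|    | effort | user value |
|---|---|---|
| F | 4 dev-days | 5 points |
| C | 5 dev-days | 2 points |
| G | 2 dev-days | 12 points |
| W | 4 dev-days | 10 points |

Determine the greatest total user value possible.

22

Allowing fractional choices, the relaxed optimum would be about 25.8, but features are indivisible.
G + W: effort 2 + 4 = 6 ≤ 9, user value 12 + 10 = 22.
F + G: effort 4 + 2 = 6 ≤ 9, user value 5 + 12 = 17.
Best is G and W with total user value 22.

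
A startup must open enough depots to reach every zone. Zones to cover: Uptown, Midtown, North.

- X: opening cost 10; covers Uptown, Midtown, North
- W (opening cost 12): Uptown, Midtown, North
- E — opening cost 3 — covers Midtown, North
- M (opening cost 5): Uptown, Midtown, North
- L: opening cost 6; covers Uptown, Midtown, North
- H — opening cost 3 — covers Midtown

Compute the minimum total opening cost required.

M alone covers Uptown, Midtown, North — every zone.
Total opening cost: 5.

5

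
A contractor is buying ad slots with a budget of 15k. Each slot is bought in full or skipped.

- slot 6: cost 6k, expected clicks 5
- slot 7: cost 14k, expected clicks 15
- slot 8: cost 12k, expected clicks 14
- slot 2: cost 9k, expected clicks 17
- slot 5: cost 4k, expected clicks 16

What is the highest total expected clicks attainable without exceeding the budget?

33

Take slot 2 and slot 5: cost 9 + 4 = 13 ≤ 15, expected clicks 17 + 16 = 33.
No other feasible combination does better.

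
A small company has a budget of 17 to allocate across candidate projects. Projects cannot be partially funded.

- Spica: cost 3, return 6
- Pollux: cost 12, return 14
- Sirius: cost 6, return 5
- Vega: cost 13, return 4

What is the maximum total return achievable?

This is a 0-1 knapsack instance.
Take Spica and Pollux: cost 3 + 12 = 15 ≤ 17, return 6 + 14 = 20.
No other feasible combination does better.

20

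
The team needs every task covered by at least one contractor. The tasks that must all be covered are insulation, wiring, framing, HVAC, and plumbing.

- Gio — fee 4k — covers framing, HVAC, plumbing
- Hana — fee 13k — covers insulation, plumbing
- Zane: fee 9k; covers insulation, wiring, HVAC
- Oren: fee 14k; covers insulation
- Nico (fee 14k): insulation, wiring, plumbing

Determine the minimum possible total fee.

13

Choose Gio and Zane: together they cover insulation, wiring, framing, HVAC, plumbing — every task.
Total fee: 4 + 9 = 13.
No cover costs less than 13.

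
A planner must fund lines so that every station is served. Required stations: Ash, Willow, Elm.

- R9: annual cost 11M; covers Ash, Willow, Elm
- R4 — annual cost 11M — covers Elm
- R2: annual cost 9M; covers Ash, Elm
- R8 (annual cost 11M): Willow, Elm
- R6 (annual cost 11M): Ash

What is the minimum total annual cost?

11

R9 alone covers Ash, Willow, Elm — every station.
Total annual cost: 11.
No cover costs less than 11.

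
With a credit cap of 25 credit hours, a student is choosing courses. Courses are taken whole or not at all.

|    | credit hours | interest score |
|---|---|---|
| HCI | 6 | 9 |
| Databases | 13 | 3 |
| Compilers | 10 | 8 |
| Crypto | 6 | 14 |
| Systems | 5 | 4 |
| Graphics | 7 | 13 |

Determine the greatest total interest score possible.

40

This is an integer program with binary decision variables.
Take HCI, Crypto, Systems, and Graphics: credit hours 6 + 6 + 5 + 7 = 24 ≤ 25, interest score 9 + 14 + 4 + 13 = 40.
No other feasible combination does better.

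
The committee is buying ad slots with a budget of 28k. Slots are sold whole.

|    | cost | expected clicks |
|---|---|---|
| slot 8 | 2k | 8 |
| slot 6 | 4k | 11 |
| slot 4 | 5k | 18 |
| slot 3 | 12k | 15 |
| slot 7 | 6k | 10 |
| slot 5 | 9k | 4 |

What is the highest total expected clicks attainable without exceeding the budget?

This is an integer program with binary decision variables.
Allowing fractional choices, the relaxed optimum would be about 60.8, but ad slots are indivisible.
slot 8 + slot 6 + slot 4 + slot 3: cost 2 + 4 + 5 + 12 = 23 ≤ 28, expected clicks 8 + 11 + 18 + 15 = 52.
slot 8 + slot 4 + slot 3 + slot 7: cost 2 + 5 + 12 + 6 = 25 ≤ 28, expected clicks 8 + 18 + 15 + 10 = 51.
slot 6 + slot 4 + slot 3 + slot 7: cost 4 + 5 + 12 + 6 = 27 ≤ 28, expected clicks 11 + 18 + 15 + 10 = 54.
Best is slot 6, slot 4, slot 3, and slot 7 with total expected clicks 54.

54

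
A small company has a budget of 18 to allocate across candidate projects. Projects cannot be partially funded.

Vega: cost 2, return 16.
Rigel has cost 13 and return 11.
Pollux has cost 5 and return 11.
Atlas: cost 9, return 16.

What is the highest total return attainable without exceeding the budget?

Treat it as a binary knapsack problem.
Take Vega, Pollux, and Atlas: cost 2 + 5 + 9 = 16 ≤ 18, return 16 + 11 + 16 = 43.
No other feasible combination does better.

43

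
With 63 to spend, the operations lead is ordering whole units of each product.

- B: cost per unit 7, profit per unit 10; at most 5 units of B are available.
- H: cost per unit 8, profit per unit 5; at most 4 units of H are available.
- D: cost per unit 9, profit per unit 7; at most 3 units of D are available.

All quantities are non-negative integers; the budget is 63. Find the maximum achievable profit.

This is a bounded integer knapsack.
5×B and 3×D: cost 62 ≤ 63, profit 5·10 + 3·7 = 71.
5×B, 1×H, and 2×D: cost 61 ≤ 63, profit 5·10 + 1·5 + 2·7 = 69.
Best is 71.

71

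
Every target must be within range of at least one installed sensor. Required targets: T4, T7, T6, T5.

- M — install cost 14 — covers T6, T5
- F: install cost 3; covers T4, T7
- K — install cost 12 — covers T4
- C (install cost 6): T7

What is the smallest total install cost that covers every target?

Choose M and F: together they cover T4, T7, T6, T5 — every target.
Total install cost: 14 + 3 = 17.
No cover costs less than 17.

17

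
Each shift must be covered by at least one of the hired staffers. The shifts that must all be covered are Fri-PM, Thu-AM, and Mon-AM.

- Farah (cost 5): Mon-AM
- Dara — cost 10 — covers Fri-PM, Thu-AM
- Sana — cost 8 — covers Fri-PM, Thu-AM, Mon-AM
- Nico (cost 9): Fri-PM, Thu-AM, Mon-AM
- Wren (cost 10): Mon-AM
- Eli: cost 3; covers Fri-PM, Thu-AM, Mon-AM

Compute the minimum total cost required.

3

Eli alone covers Fri-PM, Thu-AM, Mon-AM — every shift.
Total cost: 3.
No cover costs less than 3.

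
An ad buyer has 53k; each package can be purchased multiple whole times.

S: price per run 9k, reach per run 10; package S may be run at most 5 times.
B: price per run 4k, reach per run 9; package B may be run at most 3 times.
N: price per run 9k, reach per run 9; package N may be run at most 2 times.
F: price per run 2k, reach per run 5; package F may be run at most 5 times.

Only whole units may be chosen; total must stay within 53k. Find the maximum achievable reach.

82

3×S, 3×B, and 5×F: price 49 ≤ 53, reach 3·10 + 3·9 + 5·5 = 82.
2×S, 3×B, 1×N, and 5×F: price 49 ≤ 53, reach 2·10 + 3·9 + 1·9 + 5·5 = 81.
Best is 82.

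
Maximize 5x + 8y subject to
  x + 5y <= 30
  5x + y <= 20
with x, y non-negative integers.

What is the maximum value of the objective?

55

(x,y)=(3,5) is feasible, giving 55.
(x,y)=(2,5) is feasible, giving 50.
(x,y)=(3,4) is feasible, giving 47.
(x,y)=(1,5) is feasible, giving 45.
The best lattice point is (3,5), giving 55.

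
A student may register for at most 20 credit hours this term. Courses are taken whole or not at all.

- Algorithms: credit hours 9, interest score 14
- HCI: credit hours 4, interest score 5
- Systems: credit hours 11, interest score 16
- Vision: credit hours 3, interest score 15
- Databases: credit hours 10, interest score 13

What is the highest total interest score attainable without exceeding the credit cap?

Allowing fractional choices, the relaxed optimum would be about 40.6, but courses are indivisible.
HCI + Vision + Databases: credit hours 4 + 3 + 10 = 17 ≤ 20, interest score 5 + 15 + 13 = 33.
HCI + Systems + Vision: credit hours 4 + 11 + 3 = 18 ≤ 20, interest score 5 + 16 + 15 = 36.
Algorithms + HCI + Vision: credit hours 9 + 4 + 3 = 16 ≤ 20, interest score 14 + 5 + 15 = 34.
Best is HCI, Systems, and Vision with total interest score 36.

36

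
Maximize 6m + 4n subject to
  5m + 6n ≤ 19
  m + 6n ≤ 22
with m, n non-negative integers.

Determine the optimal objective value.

(m,n)=(3,0): 5·3+6·0=15≤19, 1·3+6·0=3≤22, objective 18.
(m,n)=(2,1): 5·2+6·1=16≤19, 1·2+6·1=8≤22, objective 16.
No feasible integer point exceeds 18.

18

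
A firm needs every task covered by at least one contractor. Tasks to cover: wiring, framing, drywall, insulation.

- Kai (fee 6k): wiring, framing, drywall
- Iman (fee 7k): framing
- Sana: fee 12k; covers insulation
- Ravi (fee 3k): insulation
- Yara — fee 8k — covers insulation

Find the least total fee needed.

9

Choose Kai and Ravi: together they cover wiring, framing, drywall, insulation — every task.
Total fee: 6 + 3 = 9.
No cover costs less than 9.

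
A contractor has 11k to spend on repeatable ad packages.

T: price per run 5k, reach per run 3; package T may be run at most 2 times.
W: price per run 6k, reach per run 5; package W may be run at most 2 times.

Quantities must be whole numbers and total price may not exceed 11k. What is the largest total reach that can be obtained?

W has the best ratio (5/6); taking only W gives at most 1×5 = 5 (stopped by the price limit).
Mixing does better — 1×T and 1×W: price 11 ≤ 11, reach 1·3 + 1·5 = 8.

8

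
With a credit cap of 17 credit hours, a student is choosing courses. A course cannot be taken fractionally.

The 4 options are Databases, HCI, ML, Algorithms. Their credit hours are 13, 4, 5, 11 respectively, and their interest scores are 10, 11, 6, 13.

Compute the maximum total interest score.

24

Allowing fractional choices, the relaxed optimum would be about 26.5, but courses are indivisible.
HCI + Algorithms: credit hours 4 + 11 = 15 ≤ 17, interest score 11 + 13 = 24.
Databases + HCI: credit hours 13 + 4 = 17 ≤ 17, interest score 10 + 11 = 21.
ML + Algorithms: credit hours 5 + 11 = 16 ≤ 17, interest score 6 + 13 = 19.
Best is HCI and Algorithms with total interest score 24.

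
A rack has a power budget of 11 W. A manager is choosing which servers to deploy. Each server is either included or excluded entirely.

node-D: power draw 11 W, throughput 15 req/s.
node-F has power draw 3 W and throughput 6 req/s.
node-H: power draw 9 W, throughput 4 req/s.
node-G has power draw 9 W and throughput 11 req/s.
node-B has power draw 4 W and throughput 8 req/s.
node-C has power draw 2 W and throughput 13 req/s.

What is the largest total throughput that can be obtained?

This is an integer program with binary decision variables.
node-F + node-B + node-C: power draw 3 + 4 + 2 = 9 ≤ 11, throughput 6 + 8 + 13 = 27.
node-G + node-C: power draw 9 + 2 = 11 ≤ 11, throughput 11 + 13 = 24.
node-B + node-C: power draw 4 + 2 = 6 ≤ 11, throughput 8 + 13 = 21.
Best is node-F, node-B, and node-C with total throughput 27.

27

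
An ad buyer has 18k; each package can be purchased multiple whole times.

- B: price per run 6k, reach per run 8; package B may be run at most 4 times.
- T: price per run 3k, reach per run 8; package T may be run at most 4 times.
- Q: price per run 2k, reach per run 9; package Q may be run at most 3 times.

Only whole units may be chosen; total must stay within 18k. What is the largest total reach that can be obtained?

59

Take 4×T and 3×Q: price 18 ≤ 18, reach 4·8 + 3·9 = 59.
Q has the best ratio (9/2) and is taken to its limit of 3; remaining capacity is filled optimally with the others.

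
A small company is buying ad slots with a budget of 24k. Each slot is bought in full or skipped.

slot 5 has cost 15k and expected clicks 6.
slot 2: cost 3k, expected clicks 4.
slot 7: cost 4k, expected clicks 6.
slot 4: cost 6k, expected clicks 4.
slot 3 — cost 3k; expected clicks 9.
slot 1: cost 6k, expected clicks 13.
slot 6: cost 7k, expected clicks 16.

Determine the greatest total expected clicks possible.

Allowing fractional choices, the relaxed optimum would be about 48.7, but ad slots are indivisible.
slot 2 + slot 3 + slot 1 + slot 6: cost 3 + 3 + 6 + 7 = 19 ≤ 24, expected clicks 4 + 9 + 13 + 16 = 42.
slot 2 + slot 7 + slot 3 + slot 1 + slot 6: cost 3 + 4 + 3 + 6 + 7 = 23 ≤ 24, expected clicks 4 + 6 + 9 + 13 + 16 = 48.
slot 7 + slot 3 + slot 1 + slot 6: cost 4 + 3 + 6 + 7 = 20 ≤ 24, expected clicks 6 + 9 + 13 + 16 = 44.
Best is slot 2, slot 7, slot 3, slot 1, and slot 6 with total expected clicks 48.

48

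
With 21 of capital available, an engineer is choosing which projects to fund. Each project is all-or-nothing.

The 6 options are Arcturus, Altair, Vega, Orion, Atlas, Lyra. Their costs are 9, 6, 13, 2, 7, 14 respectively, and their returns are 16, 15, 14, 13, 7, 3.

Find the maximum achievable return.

Allowing fractional choices, the relaxed optimum would be about 48.3, but projects are indivisible.
Altair + Vega + Orion: cost 6 + 13 + 2 = 21 ≤ 21, return 15 + 14 + 13 = 42.
Arcturus + Orion + Atlas: cost 9 + 2 + 7 = 18 ≤ 21, return 16 + 13 + 7 = 36.
Arcturus + Altair + Orion: cost 9 + 6 + 2 = 17 ≤ 21, return 16 + 15 + 13 = 44.
Best is Arcturus, Altair, and Orion with total return 44.

44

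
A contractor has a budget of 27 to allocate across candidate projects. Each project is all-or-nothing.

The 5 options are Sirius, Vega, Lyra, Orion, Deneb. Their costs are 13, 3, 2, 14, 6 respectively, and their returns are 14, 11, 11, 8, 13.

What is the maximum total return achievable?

49

Take Sirius, Vega, Lyra, and Deneb: cost 13 + 3 + 2 + 6 = 24 ≤ 27, return 14 + 11 + 11 + 13 = 49.
No other feasible combination does better.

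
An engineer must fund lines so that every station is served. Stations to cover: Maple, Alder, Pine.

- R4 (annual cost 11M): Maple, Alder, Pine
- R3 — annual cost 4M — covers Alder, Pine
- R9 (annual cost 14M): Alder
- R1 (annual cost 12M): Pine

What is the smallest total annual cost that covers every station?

R4 alone covers Maple, Alder, Pine — every station.
Total annual cost: 11.

11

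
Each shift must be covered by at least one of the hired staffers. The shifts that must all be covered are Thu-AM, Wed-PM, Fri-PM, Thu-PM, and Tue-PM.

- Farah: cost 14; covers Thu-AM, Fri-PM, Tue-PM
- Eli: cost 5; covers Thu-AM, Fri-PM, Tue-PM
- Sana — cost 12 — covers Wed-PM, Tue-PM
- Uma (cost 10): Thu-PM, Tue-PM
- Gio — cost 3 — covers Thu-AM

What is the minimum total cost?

Choose Eli, Sana, and Uma: together they cover Thu-AM, Wed-PM, Fri-PM, Thu-PM, Tue-PM — every shift.
Total cost: 5 + 12 + 10 = 27.
No cover costs less than 27.

27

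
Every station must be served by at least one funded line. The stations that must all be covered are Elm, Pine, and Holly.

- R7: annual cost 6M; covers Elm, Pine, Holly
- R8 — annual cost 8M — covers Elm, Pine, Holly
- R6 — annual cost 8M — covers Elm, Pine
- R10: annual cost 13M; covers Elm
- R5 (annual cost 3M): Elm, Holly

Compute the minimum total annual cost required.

6

This is a weighted set-cover instance.
The greedy cost-per-new-station heuristic would pick R5 and R7 for 9, but a cheaper cover exists.
R7 alone covers Elm, Pine, Holly — every station.
Total annual cost: 6.
No cover costs less than 6.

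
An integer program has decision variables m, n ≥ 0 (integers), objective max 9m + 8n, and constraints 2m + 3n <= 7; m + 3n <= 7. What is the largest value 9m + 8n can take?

27

(m,n)=(3,0): 2·3+3·0=6≤7, 1·3+3·0=3≤7, objective 27.
(m,n)=(2,1): 2·2+3·1=7≤7, 1·2+3·1=5≤7, objective 26.
(m,n)=(2,0): 2·2+3·0=4≤7, 1·2+3·0=2≤7, objective 18.
The best lattice point is (3,0), giving 27.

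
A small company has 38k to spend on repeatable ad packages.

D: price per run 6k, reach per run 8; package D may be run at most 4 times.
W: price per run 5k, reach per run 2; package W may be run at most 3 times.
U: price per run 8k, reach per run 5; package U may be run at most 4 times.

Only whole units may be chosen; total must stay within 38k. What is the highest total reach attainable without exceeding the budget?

39

4×D and 1×U: price 32 ≤ 38, reach 4·8 + 1·5 = 37.
4×D, 1×W, and 1×U: price 37 ≤ 38, reach 4·8 + 1·2 + 1·5 = 39.
Best is 39.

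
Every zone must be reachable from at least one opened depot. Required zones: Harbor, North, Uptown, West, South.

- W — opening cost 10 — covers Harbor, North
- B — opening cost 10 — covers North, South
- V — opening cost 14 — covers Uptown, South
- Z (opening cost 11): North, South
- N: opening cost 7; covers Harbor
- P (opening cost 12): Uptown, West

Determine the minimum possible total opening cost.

29

This is an integer covering problem.
The greedy cost-per-new-zone heuristic would pick W, P, and B for 32, but a cheaper cover exists.
Choose B, N, and P: together they cover Harbor, North, Uptown, West, South — every zone.
Total opening cost: 10 + 7 + 12 = 29.
No cover costs less than 29.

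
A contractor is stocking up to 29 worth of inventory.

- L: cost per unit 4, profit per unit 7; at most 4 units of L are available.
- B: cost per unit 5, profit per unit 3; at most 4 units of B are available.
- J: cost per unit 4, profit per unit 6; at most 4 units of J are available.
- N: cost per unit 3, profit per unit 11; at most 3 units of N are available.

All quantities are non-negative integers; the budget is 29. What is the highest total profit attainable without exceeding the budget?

3×L, 2×J, and 3×N: cost 29 ≤ 29, profit 3·7 + 2·6 + 3·11 = 66.
4×L, 1×J, and 3×N: cost 29 ≤ 29, profit 4·7 + 1·6 + 3·11 = 67.
Best is 67.

67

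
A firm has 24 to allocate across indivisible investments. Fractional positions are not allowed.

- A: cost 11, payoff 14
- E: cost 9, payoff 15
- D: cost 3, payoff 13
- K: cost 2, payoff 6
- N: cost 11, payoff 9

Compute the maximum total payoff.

42

This is an integer program with binary decision variables.
Take A, E, and D: cost 11 + 9 + 3 = 23 ≤ 24, payoff 14 + 15 + 13 = 42.
No other feasible combination does better.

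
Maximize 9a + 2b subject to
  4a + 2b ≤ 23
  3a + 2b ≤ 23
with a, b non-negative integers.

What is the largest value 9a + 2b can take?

(a,b)=(5,1): 4·5+2·1=22≤23, 3·5+2·1=17≤23, objective 47.
(a,b)=(5,0): 4·5+2·0=20≤23, 3·5+2·0=15≤23, objective 45.
(a,b)=(4,2): 4·4+2·2=20≤23, 3·4+2·2=16≤23, objective 40.
No feasible integer point exceeds 47.

47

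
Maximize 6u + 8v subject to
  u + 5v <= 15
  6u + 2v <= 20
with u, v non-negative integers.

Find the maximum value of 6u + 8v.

(u,v)=(2,2): 1·2+5·2=12≤15, 6·2+2·2=16≤20, objective 28.
(u,v)=(3,1): 1·3+5·1=8≤15, 6·3+2·1=20≤20, objective 26.
(u,v)=(1,2): 1·1+5·2=11≤15, 6·1+2·2=10≤20, objective 22.
Maximum is 28 at (u,v)=(2,2).

28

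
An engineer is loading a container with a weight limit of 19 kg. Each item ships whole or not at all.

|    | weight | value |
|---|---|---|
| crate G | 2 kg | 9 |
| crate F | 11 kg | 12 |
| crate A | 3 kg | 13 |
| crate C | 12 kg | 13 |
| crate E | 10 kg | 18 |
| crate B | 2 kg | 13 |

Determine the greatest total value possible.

Take crate G, crate A, crate E, and crate B: weight 2 + 3 + 10 + 2 = 17 ≤ 19, value 9 + 13 + 18 + 13 = 53.
No other feasible combination does better.

53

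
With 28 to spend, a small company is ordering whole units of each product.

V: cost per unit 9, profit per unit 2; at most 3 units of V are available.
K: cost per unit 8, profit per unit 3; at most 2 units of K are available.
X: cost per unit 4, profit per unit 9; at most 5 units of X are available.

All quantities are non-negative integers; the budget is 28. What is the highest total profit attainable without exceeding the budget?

X has the best ratio (9/4); taking only X gives at most 5×9 = 45 (stopped by the supply cap of 5).
Mixing does better — 1×K and 5×X: cost 28 ≤ 28, profit 1·3 + 5·9 = 48.

48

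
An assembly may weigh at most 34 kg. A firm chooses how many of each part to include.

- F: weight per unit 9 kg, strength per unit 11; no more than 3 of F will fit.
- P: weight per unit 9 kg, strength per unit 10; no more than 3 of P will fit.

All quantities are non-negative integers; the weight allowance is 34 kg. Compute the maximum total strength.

33

F has the best ratio (11/9); taking only F gives at most 3×11 = 33 (stopped by the weight limit).
Optimal: 3×F: weight 27 ≤ 34, strength 3·11 = 33.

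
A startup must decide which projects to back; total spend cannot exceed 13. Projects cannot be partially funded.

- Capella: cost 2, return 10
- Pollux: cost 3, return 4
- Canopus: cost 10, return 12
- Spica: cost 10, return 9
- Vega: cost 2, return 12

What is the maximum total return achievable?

Take Capella, Pollux, and Vega: cost 2 + 3 + 2 = 7 ≤ 13, return 10 + 4 + 12 = 26.
No other feasible combination does better.

26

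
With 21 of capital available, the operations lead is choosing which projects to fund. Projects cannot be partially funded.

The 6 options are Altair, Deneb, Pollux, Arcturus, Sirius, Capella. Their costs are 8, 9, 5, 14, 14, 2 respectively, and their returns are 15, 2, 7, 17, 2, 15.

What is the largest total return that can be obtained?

Allowing fractional choices, the relaxed optimum would be about 44.3, but projects are indivisible.
Altair + Pollux + Capella: cost 8 + 5 + 2 = 15 ≤ 21, return 15 + 7 + 15 = 37.
Pollux + Arcturus + Capella: cost 5 + 14 + 2 = 21 ≤ 21, return 7 + 17 + 15 = 39.
Arcturus + Capella: cost 14 + 2 = 16 ≤ 21, return 17 + 15 = 32.
Best is Pollux, Arcturus, and Capella with total return 39.

39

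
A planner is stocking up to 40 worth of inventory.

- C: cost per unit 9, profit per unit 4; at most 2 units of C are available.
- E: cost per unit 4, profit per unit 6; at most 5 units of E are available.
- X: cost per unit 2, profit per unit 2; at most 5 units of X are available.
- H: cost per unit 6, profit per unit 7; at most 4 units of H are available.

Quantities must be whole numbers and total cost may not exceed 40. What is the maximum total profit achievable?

53

5×E, 1×X, and 3×H: cost 40 ≤ 40, profit 5·6 + 1·2 + 3·7 = 53.
4×E and 4×H: cost 40 ≤ 40, profit 4·6 + 4·7 = 52.
Best is 53.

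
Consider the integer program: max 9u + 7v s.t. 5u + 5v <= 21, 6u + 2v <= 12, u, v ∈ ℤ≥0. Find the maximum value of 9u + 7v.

30

(u,v)=(1,3): 5·1+5·3=20≤21, 6·1+2·3=12≤12, objective 30.
(u,v)=(0,4): 5·0+5·4=20≤21, 6·0+2·4=8≤12, objective 28.
(u,v)=(1,2): 5·1+5·2=15≤21, 6·1+2·2=10≤12, objective 23.
The best lattice point is (1,3), giving 30.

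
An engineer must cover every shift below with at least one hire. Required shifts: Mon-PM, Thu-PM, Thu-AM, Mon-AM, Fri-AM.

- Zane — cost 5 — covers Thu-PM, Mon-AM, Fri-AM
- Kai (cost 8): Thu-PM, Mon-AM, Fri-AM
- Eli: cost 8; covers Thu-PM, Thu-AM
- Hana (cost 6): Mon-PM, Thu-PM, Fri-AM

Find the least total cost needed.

Choose Zane, Eli, and Hana: together they cover Mon-PM, Thu-PM, Thu-AM, Mon-AM, Fri-AM — every shift.
Total cost: 5 + 8 + 6 = 19.

19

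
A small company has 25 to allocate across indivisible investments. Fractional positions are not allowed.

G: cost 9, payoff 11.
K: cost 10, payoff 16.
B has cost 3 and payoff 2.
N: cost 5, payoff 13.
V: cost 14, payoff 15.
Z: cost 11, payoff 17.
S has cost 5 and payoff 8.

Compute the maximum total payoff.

41

G + K + N: cost 9 + 10 + 5 = 24 ≤ 25, payoff 11 + 16 + 13 = 40.
B + N + Z + S: cost 3 + 5 + 11 + 5 = 24 ≤ 25, payoff 2 + 13 + 17 + 8 = 40.
G + N + Z: cost 9 + 5 + 11 = 25 ≤ 25, payoff 11 + 13 + 17 = 41.
Best is G, N, and Z with total payoff 41.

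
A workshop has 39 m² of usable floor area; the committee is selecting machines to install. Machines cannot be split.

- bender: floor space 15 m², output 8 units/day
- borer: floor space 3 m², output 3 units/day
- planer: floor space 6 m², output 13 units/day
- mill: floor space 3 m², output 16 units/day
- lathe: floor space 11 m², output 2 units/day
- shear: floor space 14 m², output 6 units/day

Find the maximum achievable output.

Treat it as a binary knapsack problem.
bender + borer + planer + mill + lathe: floor space 15 + 3 + 6 + 3 + 11 = 38 ≤ 39, output 8 + 3 + 13 + 16 + 2 = 42.
bender + planer + mill + shear: floor space 15 + 6 + 3 + 14 = 38 ≤ 39, output 8 + 13 + 16 + 6 = 43.
bender + borer + planer + mill: floor space 15 + 3 + 6 + 3 = 27 ≤ 39, output 8 + 3 + 13 + 16 = 40.
Best is bender, planer, mill, and shear with total output 43.

43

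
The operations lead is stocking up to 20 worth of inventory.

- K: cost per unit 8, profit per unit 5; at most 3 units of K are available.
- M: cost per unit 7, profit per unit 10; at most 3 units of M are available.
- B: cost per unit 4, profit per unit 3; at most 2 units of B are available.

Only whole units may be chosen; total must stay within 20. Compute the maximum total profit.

M has the best ratio (10/7); taking only M gives at most 2×10 = 20 (stopped by the cost limit).
Mixing does better — 2×M and 1×B: cost 18 ≤ 20, profit 2·10 + 1·3 = 23.

23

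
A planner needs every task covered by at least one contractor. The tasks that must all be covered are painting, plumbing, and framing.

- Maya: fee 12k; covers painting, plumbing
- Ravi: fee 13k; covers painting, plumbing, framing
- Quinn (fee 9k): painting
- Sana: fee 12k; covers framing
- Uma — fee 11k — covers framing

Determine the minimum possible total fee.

Ravi alone covers painting, plumbing, framing — every task.
Total fee: 13.

13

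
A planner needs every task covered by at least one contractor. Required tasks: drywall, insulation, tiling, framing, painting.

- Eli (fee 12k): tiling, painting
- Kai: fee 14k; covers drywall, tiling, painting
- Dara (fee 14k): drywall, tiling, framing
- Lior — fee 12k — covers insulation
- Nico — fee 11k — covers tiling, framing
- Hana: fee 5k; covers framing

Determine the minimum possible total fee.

31

Choose Kai, Lior, and Hana: together they cover drywall, insulation, tiling, framing, painting — every task.
Total fee: 14 + 12 + 5 = 31.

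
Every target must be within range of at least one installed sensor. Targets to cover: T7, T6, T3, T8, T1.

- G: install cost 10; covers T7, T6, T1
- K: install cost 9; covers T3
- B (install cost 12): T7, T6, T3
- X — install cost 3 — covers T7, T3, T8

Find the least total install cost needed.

Choose G and X: together they cover T7, T6, T3, T8, T1 — every target.
Total install cost: 10 + 3 = 13.
No cover costs less than 13.

13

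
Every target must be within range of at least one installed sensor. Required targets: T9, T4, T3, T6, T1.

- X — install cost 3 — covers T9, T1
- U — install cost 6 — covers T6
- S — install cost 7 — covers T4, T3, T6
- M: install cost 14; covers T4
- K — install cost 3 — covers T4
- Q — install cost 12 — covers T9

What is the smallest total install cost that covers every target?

Choose X and S: together they cover T9, T4, T3, T6, T1 — every target.
Total install cost: 3 + 7 = 10.

10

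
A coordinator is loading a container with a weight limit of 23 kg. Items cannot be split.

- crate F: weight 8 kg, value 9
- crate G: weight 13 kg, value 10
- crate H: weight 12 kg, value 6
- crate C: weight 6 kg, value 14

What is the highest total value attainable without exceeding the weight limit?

24

This is a 0-1 knapsack instance.
Take crate G and crate C: weight 13 + 6 = 19 ≤ 23, value 10 + 14 = 24.
No other feasible combination does better.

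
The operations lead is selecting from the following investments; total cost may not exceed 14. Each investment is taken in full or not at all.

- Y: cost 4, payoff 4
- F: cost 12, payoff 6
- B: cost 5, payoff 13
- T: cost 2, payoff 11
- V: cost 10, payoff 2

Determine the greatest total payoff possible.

28

Treat it as a binary knapsack problem.
B + T: cost 5 + 2 = 7 ≤ 14, payoff 13 + 11 = 24.
Y + B + T: cost 4 + 5 + 2 = 11 ≤ 14, payoff 4 + 13 + 11 = 28.
Best is Y, B, and T with total payoff 28.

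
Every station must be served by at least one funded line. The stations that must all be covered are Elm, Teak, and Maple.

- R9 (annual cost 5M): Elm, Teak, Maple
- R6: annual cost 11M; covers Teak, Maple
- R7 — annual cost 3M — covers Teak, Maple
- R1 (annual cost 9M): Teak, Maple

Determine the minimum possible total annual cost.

5

The greedy cost-per-new-station heuristic would pick R7 and R9 for 8, but a cheaper cover exists.
R9 alone covers Elm, Teak, Maple — every station.
Total annual cost: 5.
No cover costs less than 5.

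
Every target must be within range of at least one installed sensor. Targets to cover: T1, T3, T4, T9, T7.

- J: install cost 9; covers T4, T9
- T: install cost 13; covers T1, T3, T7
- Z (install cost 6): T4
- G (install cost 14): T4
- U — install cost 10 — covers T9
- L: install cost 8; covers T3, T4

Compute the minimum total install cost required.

22

This is a weighted set-cover instance.
Choose J and T: together they cover T1, T3, T4, T9, T7 — every target.
Total install cost: 9 + 13 = 22.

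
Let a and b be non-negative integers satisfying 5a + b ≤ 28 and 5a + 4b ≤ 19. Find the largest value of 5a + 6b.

(a,b)=(0,4): 5·0+1·4=4≤28, 5·0+4·4=16≤19, objective 24.
(a,b)=(1,3): 5·1+1·3=8≤28, 5·1+4·3=17≤19, objective 23.
(a,b)=(0,3): 5·0+1·3=3≤28, 5·0+4·3=12≤19, objective 18.
The best lattice point is (0,4), giving 24.

24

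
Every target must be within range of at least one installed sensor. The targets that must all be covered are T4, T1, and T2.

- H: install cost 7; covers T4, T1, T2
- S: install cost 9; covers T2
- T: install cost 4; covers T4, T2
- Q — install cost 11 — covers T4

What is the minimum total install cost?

This is an integer covering problem.
The greedy cost-per-new-target heuristic would pick T and H for 11, but a cheaper cover exists.
H alone covers T4, T1, T2 — every target.
Total install cost: 7.
No cover costs less than 7.

7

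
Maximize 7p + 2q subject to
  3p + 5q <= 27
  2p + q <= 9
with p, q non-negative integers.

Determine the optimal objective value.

30

The continuous relaxation peaks at (4.5, 0) with value 31.50; rounding to a feasible lattice point costs some objective.
(p,q)=(4,1): 3·4+5·1=17≤27, 2·4+1·1=9≤9, objective 30.
(p,q)=(4,0): 3·4+5·0=12≤27, 2·4+1·0=8≤9, objective 28.
(p,q)=(3,2): 3·3+5·2=19≤27, 2·3+1·2=8≤9, objective 25.
Maximum is 30 at (p,q)=(4,1).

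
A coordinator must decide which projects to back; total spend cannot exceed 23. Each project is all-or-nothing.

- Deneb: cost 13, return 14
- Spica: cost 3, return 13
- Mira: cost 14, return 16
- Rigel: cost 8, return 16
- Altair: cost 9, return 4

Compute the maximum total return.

33

Mira + Rigel: cost 14 + 8 = 22 ≤ 23, return 16 + 16 = 32.
Spica + Rigel + Altair: cost 3 + 8 + 9 = 20 ≤ 23, return 13 + 16 + 4 = 33.
Best is Spica, Rigel, and Altair with total return 33.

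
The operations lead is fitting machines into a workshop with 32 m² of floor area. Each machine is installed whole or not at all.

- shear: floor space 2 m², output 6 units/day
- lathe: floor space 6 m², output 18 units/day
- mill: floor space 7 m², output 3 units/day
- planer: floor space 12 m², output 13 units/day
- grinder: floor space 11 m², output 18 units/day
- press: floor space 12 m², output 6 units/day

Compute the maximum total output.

55

Treat it as a binary knapsack problem.
Take shear, lathe, planer, and grinder: floor space 2 + 6 + 12 + 11 = 31 ≤ 32, output 6 + 18 + 13 + 18 = 55.
No other feasible combination does better.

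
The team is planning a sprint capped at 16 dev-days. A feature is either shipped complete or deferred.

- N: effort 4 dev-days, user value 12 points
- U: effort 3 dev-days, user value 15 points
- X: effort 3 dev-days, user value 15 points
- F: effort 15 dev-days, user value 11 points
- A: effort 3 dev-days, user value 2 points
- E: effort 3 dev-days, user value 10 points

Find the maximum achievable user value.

Allowing fractional choices, the relaxed optimum would be about 54.2, but features are indivisible.
N + U + X + E: effort 4 + 3 + 3 + 3 = 13 ≤ 16, user value 12 + 15 + 15 + 10 = 52.
N + U + X + A + E: effort 4 + 3 + 3 + 3 + 3 = 16 ≤ 16, user value 12 + 15 + 15 + 2 + 10 = 54.
Best is N, U, X, A, and E with total user value 54.

54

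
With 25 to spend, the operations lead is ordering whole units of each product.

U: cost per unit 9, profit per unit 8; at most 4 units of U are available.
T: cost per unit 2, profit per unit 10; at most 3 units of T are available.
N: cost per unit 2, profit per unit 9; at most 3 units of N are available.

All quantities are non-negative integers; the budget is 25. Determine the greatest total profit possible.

This is a bounded integer knapsack.
T has the best ratio (10/2); taking only T gives at most 3×10 = 30 (stopped by the supply cap of 3).
Mixing does better — 1×U, 3×T, and 3×N: cost 21 ≤ 25, profit 1·8 + 3·10 + 3·9 = 65.

65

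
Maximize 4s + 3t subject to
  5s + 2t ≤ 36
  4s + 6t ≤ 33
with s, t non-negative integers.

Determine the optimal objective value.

(s,t)=(7,0): 5·7+2·0=35≤36, 4·7+6·0=28≤33, objective 28.
(s,t)=(6,1): 5·6+2·1=32≤36, 4·6+6·1=30≤33, objective 27.
(s,t)=(6,0): 5·6+2·0=30≤36, 4·6+6·0=24≤33, objective 24.
The best lattice point is (7,0), giving 28.

28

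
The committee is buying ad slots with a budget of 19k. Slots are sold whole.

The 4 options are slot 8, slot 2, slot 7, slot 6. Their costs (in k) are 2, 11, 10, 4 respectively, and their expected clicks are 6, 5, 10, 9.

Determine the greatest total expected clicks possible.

Treat it as a binary knapsack problem.
Allowing fractional choices, the relaxed optimum would be about 26.4, but ad slots are indivisible.
slot 8 + slot 7 + slot 6: cost 2 + 10 + 4 = 16 ≤ 19, expected clicks 6 + 10 + 9 = 25.
slot 8 + slot 2 + slot 6: cost 2 + 11 + 4 = 17 ≤ 19, expected clicks 6 + 5 + 9 = 20.
slot 7 + slot 6: cost 10 + 4 = 14 ≤ 19, expected clicks 10 + 9 = 19.
Best is slot 8, slot 7, and slot 6 with total expected clicks 25.

25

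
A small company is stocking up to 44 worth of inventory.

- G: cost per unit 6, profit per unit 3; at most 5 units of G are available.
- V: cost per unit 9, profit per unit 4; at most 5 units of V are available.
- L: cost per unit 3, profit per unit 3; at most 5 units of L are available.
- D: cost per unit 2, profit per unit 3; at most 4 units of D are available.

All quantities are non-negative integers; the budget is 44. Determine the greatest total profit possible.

37

D has the best ratio (3/2); taking only D gives at most 4×3 = 12 (stopped by the supply cap of 4).
Mixing does better — 2×G, 1×V, 5×L, and 4×D: cost 44 ≤ 44, profit 2·3 + 1·4 + 5·3 + 4·3 = 37.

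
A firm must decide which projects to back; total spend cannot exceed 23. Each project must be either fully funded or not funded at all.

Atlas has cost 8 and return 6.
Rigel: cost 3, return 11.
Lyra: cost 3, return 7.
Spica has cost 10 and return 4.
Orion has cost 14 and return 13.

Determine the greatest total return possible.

Allowing fractional choices, the relaxed optimum would be about 33.2, but projects are indivisible.
Rigel + Orion: cost 3 + 14 = 17 ≤ 23, return 11 + 13 = 24.
Atlas + Rigel + Lyra: cost 8 + 3 + 3 = 14 ≤ 23, return 6 + 11 + 7 = 24.
Rigel + Lyra + Orion: cost 3 + 3 + 14 = 20 ≤ 23, return 11 + 7 + 13 = 31.
Best is Rigel, Lyra, and Orion with total return 31.

31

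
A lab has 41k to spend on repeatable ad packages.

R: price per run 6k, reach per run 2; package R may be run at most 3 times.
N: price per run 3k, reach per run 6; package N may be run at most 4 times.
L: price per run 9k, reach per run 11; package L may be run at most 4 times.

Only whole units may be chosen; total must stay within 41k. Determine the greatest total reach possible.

3×N and 3×L: price 36 ≤ 41, reach 3·6 + 3·11 = 51.
4×N and 3×L: price 39 ≤ 41, reach 4·6 + 3·11 = 57.
Best is 57.

57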